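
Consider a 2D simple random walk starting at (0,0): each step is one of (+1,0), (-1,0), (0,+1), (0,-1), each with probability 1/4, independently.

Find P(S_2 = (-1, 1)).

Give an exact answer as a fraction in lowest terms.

Answer: 1/8

Derivation:
Let h be the number of horizontal steps (so 2-h are vertical). To end at (-1,1) need (h-1)/2 right-steps and ((2-h)+1)/2 up-steps.
Sum over h with 1 ≤ h ≤ 1, h ≡ 1 (mod 2), 2-h ≡ 1 (mod 2):
h=1: C(2,1)·C(1,0)·C(1,1) = 2·1·1 = 2
Total favorable: 2
Total paths: 4^2 = 16
P = 2/16 = 1/8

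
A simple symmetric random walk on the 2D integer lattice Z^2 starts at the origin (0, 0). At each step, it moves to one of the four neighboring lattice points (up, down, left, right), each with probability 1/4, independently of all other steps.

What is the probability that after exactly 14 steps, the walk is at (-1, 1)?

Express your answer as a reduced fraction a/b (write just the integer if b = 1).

Let h be the number of horizontal steps (so 14-h are vertical). To end at (-1,1) need (h-1)/2 right-steps and ((14-h)+1)/2 up-steps.
Sum over h with 1 ≤ h ≤ 13, h ≡ 1 (mod 2), 14-h ≡ 1 (mod 2):
h=1: C(14,1)·C(1,0)·C(13,7) = 14·1·1716 = 24024
h=3: C(14,3)·C(3,1)·C(11,6) = 364·3·462 = 504504
h=5: C(14,5)·C(5,2)·C(9,5) = 2002·10·126 = 2522520
h=7: C(14,7)·C(7,3)·C(7,4) = 3432·35·35 = 4204200
h=9: C(14,9)·C(9,4)·C(5,3) = 2002·126·10 = 2522520
h=11: C(14,11)·C(11,5)·C(3,2) = 364·462·3 = 504504
h=13: C(14,13)·C(13,6)·C(1,1) = 14·1716·1 = 24024
Total favorable: 10306296
Total paths: 4^14 = 268435456
P = 10306296/268435456 = 1288287/33554432

Answer: 1288287/33554432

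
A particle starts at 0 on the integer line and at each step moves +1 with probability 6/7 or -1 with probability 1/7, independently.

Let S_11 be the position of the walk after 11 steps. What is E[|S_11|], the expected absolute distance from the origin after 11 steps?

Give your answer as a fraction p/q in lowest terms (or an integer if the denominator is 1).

Answer: 317270921/40353607

Derivation:
S_11 takes values m ≡ 1 (mod 2) with |m| ≤ 11; P(S_11=m) = C(11,(11+m)/2) · (6/7)^((11+m)/2) · (1/7)^((11-m)/2).
Distribution: P(S=-11)=1/1977326743, P(S=-9)=66/1977326743, P(S=-7)=1980/1977326743, P(S=-5)=35640/1977326743, P(S=-3)=427680/1977326743, P(S=-1)=513216/282475249, P(S=1)=3079296/282475249, P(S=3)=92378880/1977326743, P(S=5)=277136640/1977326743, P(S=7)=554273280/1977326743, P(S=9)=665127936/1977326743, P(S=11)=362797056/1977326743
E[|S_11|] = Σ_m |m|·P(S_11=m) = 317270921/40353607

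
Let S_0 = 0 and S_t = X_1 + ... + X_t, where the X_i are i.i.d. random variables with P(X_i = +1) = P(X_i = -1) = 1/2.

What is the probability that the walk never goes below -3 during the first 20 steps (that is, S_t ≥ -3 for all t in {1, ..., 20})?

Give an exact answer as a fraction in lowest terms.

Answer: 323323/524288

Derivation:
Let f(t,s) = #length-t paths at position s with S_1..S_t all ≥ -3.
f(t,s) = f(t-1,s-1) + f(t-1,s+1) for s ≥ -3; f(t,s) = 0 for s < -3.
t=0: f(0,0)=1
t=1: f(1,-1)=1 f(1,1)=1
t=2: f(2,-2)=1 f(2,0)=2 f(2,2)=1
t=3: f(3,-3)=1 f(3,-1)=3 f(3,1)=3 f(3,3)=1
t=4: f(4,-2)=4 f(4,0)=6 f(4,2)=4 f(4,4)=1
t=5: f(5,-3)=4 f(5,-1)=10 f(5,1)=10 f(5,3)=5 f(5,5)=1
t=6: f(6,-2)=14 f(6,0)=20 f(6,2)=15 f(6,4)=6 f(6,6)=1
t=7: f(7,-3)=14 f(7,-1)=34 f(7,1)=35 f(7,3)=21 f(7,5)=7 f(7,7)=1
t=8: f(8,-2)=48 f(8,0)=69 f(8,2)=56 f(8,4)=28 f(8,6)=8 f(8,8)=1
t=9: f(9,-3)=48 f(9,-1)=117 f(9,1)=125 f(9,3)=84 f(9,5)=36 f(9,7)=9 f(9,9)=1
t=10: f(10,-2)=165 f(10,0)=242 f(10,2)=209 f(10,4)=120 f(10,6)=45 f(10,8)=10 f(10,10)=1
t=11: f(11,-3)=165 f(11,-1)=407 f(11,1)=451 f(11,3)=329 f(11,5)=165 f(11,7)=55 f(11,9)=11 f(11,11)=1
t=12: f(12,-2)=572 f(12,0)=858 f(12,2)=780 f(12,4)=494 f(12,6)=220 f(12,8)=66 f(12,10)=12 f(12,12)=1
t=13: f(13,-3)=572 f(13,-1)=1430 f(13,1)=1638 f(13,3)=1274 f(13,5)=714 f(13,7)=286 f(13,9)=78 f(13,11)=13 f(13,13)=1
t=14: f(14,-2)=2002 f(14,0)=3068 f(14,2)=2912 f(14,4)=1988 f(14,6)=1000 f(14,8)=364 f(14,10)=91 f(14,12)=14 f(14,14)=1
t=15: f(15,-3)=2002 f(15,-1)=5070 f(15,1)=5980 f(15,3)=4900 f(15,5)=2988 f(15,7)=1364 f(15,9)=455 f(15,11)=105 f(15,13)=15 f(15,15)=1
t=16: f(16,-2)=7072 f(16,0)=11050 f(16,2)=10880 f(16,4)=7888 f(16,6)=4352 f(16,8)=1819 f(16,10)=560 f(16,12)=120 f(16,14)=16 f(16,16)=1
t=17: f(17,-3)=7072 f(17,-1)=18122 f(17,1)=21930 f(17,3)=18768 f(17,5)=12240 f(17,7)=6171 f(17,9)=2379 f(17,11)=680 f(17,13)=136 f(17,15)=17 f(17,17)=1
t=18: f(18,-2)=25194 f(18,0)=40052 f(18,2)=40698 f(18,4)=31008 f(18,6)=18411 f(18,8)=8550 f(18,10)=3059 f(18,12)=816 f(18,14)=153 f(18,16)=18 f(18,18)=1
t=19: f(19,-3)=25194 f(19,-1)=65246 f(19,1)=80750 f(19,3)=71706 f(19,5)=49419 f(19,7)=26961 f(19,9)=11609 f(19,11)=3875 f(19,13)=969 f(19,15)=171 f(19,17)=19 f(19,19)=1
t=20: f(20,-2)=90440 f(20,0)=145996 f(20,2)=152456 f(20,4)=121125 f(20,6)=76380 f(20,8)=38570 f(20,10)=15484 f(20,12)=4844 f(20,14)=1140 f(20,16)=190 f(20,18)=20 f(20,20)=1
Σ_s f(20,s) = 646646
P = 646646/1048576 = 323323/524288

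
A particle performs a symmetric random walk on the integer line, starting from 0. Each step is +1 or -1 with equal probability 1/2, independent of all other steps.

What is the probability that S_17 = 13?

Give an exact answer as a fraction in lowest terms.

Answer: 17/16384

Derivation:
To reach position 13 after 17 steps: need 15 steps of +1 and 2 of -1.
Favorable paths: C(17,15) = 136
Total paths: 2^17 = 131072
P = 136/131072 = 17/16384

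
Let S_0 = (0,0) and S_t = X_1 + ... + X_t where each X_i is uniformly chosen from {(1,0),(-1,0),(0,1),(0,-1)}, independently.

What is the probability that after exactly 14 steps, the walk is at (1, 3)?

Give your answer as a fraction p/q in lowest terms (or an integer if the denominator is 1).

Answer: 3006003/134217728

Derivation:
Let h be the number of horizontal steps (so 14-h are vertical). To end at (1,3) need (h+1)/2 right-steps and ((14-h)+3)/2 up-steps.
Sum over h with 1 ≤ h ≤ 11, h ≡ 1 (mod 2), 14-h ≡ 1 (mod 2):
h=1: C(14,1)·C(1,1)·C(13,8) = 14·1·1287 = 18018
h=3: C(14,3)·C(3,2)·C(11,7) = 364·3·330 = 360360
h=5: C(14,5)·C(5,3)·C(9,6) = 2002·10·84 = 1681680
h=7: C(14,7)·C(7,4)·C(7,5) = 3432·35·21 = 2522520
h=9: C(14,9)·C(9,5)·C(5,4) = 2002·126·5 = 1261260
h=11: C(14,11)·C(11,6)·C(3,3) = 364·462·1 = 168168
Total favorable: 6012006
Total paths: 4^14 = 268435456
P = 6012006/268435456 = 3006003/134217728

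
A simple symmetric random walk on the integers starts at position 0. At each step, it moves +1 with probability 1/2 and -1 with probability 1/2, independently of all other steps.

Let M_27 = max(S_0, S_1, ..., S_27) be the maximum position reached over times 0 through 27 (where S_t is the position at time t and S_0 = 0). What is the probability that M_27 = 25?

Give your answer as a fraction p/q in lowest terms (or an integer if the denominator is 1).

Answer: 27/134217728

Derivation:
Let M_27 = max(S_0,...,S_27). Use the reflection principle: for j ≥ 1, #{paths with M_27 ≥ j} = #{S_27 ≥ j} + #{S_27 ≥ j+1}.
By reflection, #{M_27 ≥ 25} = #{S_27 ≥ 25} + #{S_27 ≥ 26} = 28 + 1 = 29.
#{M_27 ≥ 26} = #{S_27 ≥ 26} + #{S_27 ≥ 27} = 1 + 1 = 2.
#{M_27 = 25} = 29 - 2 = 27.
P(M_27 = 25) = 27/134217728 = 27/134217728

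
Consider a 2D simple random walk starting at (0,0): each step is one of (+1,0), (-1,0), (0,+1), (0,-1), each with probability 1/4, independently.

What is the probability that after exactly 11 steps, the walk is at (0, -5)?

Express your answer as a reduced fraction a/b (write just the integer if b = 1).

Let h be the number of horizontal steps (so 11-h are vertical). To end at (0,-5) need (h+0)/2 right-steps and ((11-h)-5)/2 up-steps.
Sum over h with 0 ≤ h ≤ 6, h ≡ 0 (mod 2), 11-h ≡ 1 (mod 2):
h=0: C(11,0)·C(0,0)·C(11,3) = 1·1·165 = 165
h=2: C(11,2)·C(2,1)·C(9,2) = 55·2·36 = 3960
h=4: C(11,4)·C(4,2)·C(7,1) = 330·6·7 = 13860
h=6: C(11,6)·C(6,3)·C(5,0) = 462·20·1 = 9240
Total favorable: 27225
Total paths: 4^11 = 4194304
P = 27225/4194304 = 27225/4194304

Answer: 27225/4194304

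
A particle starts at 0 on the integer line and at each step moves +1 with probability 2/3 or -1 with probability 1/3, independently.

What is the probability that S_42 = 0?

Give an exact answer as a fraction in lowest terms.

Answer: 376269525965864960/36472996377170786403

Derivation:
To be at 0 after 42 steps: need exactly 21 steps of +1 and 21 of -1.
Number of such sequences: C(42,21) = 538257874440
Each has probability (2/3)^21 · (1/3)^21 = 2097152/109418989131512359209
P = 538257874440 · 2097152/109418989131512359209 = 376269525965864960/36472996377170786403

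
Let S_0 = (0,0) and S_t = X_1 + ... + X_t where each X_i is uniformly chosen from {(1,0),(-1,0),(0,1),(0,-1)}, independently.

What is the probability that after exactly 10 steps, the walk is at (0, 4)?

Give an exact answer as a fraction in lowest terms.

Answer: 225/16384

Derivation:
Let h be the number of horizontal steps (so 10-h are vertical). To end at (0,4) need (h+0)/2 right-steps and ((10-h)+4)/2 up-steps.
Sum over h with 0 ≤ h ≤ 6, h ≡ 0 (mod 2), 10-h ≡ 0 (mod 2):
h=0: C(10,0)·C(0,0)·C(10,7) = 1·1·120 = 120
h=2: C(10,2)·C(2,1)·C(8,6) = 45·2·28 = 2520
h=4: C(10,4)·C(4,2)·C(6,5) = 210·6·6 = 7560
h=6: C(10,6)·C(6,3)·C(4,4) = 210·20·1 = 4200
Total favorable: 14400
Total paths: 4^10 = 1048576
P = 14400/1048576 = 225/16384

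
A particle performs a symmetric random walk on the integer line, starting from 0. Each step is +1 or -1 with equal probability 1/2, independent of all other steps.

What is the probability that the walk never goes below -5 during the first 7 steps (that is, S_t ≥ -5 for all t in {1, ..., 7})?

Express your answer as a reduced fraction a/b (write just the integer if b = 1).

Answer: 63/64

Derivation:
Let f(t,s) = #length-t paths at position s with S_1..S_t all ≥ -5.
f(t,s) = f(t-1,s-1) + f(t-1,s+1) for s ≥ -5; f(t,s) = 0 for s < -5.
t=0: f(0,0)=1
t=1: f(1,-1)=1 f(1,1)=1
t=2: f(2,-2)=1 f(2,0)=2 f(2,2)=1
t=3: f(3,-3)=1 f(3,-1)=3 f(3,1)=3 f(3,3)=1
t=4: f(4,-4)=1 f(4,-2)=4 f(4,0)=6 f(4,2)=4 f(4,4)=1
t=5: f(5,-5)=1 f(5,-3)=5 f(5,-1)=10 f(5,1)=10 f(5,3)=5 f(5,5)=1
t=6: f(6,-4)=6 f(6,-2)=15 f(6,0)=20 f(6,2)=15 f(6,4)=6 f(6,6)=1
t=7: f(7,-5)=6 f(7,-3)=21 f(7,-1)=35 f(7,1)=35 f(7,3)=21 f(7,5)=7 f(7,7)=1
Σ_s f(7,s) = 126
P = 126/128 = 63/64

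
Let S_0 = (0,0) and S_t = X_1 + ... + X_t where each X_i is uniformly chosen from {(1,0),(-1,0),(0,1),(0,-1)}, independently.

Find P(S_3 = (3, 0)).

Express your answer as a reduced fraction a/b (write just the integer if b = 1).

Answer: 1/64

Derivation:
Let h be the number of horizontal steps (so 3-h are vertical). To end at (3,0) need (h+3)/2 right-steps and ((3-h)+0)/2 up-steps.
Sum over h with 3 ≤ h ≤ 3, h ≡ 1 (mod 2), 3-h ≡ 0 (mod 2):
h=3: C(3,3)·C(3,3)·C(0,0) = 1·1·1 = 1
Total favorable: 1
Total paths: 4^3 = 64
P = 1/64 = 1/64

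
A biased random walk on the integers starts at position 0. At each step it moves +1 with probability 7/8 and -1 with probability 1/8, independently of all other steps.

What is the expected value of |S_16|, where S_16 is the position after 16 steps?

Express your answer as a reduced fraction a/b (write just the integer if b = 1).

Answer: 105554559305619/8796093022208

Derivation:
S_16 takes values m ≡ 0 (mod 2) with |m| ≤ 16; P(S_16=m) = C(16,(16+m)/2) · (7/8)^((16+m)/2) · (1/8)^((16-m)/2).
Distribution: P(S=-16)=1/281474976710656, P(S=-14)=7/17592186044416, P(S=-12)=735/35184372088832, P(S=-10)=12005/17592186044416, P(S=-8)=1092455/70368744177664, P(S=-6)=4588311/17592186044416, P(S=-4)=117766649/35184372088832, P(S=-2)=588833245/17592186044416, P(S=0)=37096494435/140737488355328, P(S=2)=28852829005/17592186044416, P(S=4)=282757724249/35184372088832, P(S=6)=539810200839/17592186044416, P(S=8)=6297785676455/70368744177664, P(S=10)=3391115364245/17592186044416, P(S=12)=10173346092735/35184372088832, P(S=14)=4747561509943/17592186044416, P(S=16)=33232930569601/281474976710656
E[|S_16|] = Σ_m |m|·P(S_16=m) = 105554559305619/8796093022208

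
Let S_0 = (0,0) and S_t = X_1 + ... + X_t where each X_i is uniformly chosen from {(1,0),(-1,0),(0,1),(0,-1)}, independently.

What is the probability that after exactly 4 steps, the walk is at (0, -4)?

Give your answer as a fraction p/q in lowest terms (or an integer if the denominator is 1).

Let h be the number of horizontal steps (so 4-h are vertical). To end at (0,-4) need (h+0)/2 right-steps and ((4-h)-4)/2 up-steps.
Sum over h with 0 ≤ h ≤ 0, h ≡ 0 (mod 2), 4-h ≡ 0 (mod 2):
h=0: C(4,0)·C(0,0)·C(4,0) = 1·1·1 = 1
Total favorable: 1
Total paths: 4^4 = 256
P = 1/256 = 1/256

Answer: 1/256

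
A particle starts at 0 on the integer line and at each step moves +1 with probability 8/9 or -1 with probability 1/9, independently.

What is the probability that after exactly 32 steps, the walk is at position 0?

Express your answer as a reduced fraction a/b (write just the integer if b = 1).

To be at 0 after 32 steps: need exactly 16 steps of +1 and 16 of -1.
Number of such sequences: C(32,16) = 601080390
Each has probability (8/9)^16 · (1/9)^16 = 281474976710656/3433683820292512484657849089281
P = 601080390 · 281474976710656/3433683820292512484657849089281 = 18798787641831336181760/381520424476945831628649898809

Answer: 18798787641831336181760/381520424476945831628649898809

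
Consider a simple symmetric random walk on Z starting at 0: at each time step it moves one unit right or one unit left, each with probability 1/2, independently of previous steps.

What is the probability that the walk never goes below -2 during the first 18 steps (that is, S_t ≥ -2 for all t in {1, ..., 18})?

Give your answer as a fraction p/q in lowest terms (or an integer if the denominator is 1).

Let f(t,s) = #length-t paths at position s with S_1..S_t all ≥ -2.
f(t,s) = f(t-1,s-1) + f(t-1,s+1) for s ≥ -2; f(t,s) = 0 for s < -2.
t=0: f(0,0)=1
t=1: f(1,-1)=1 f(1,1)=1
t=2: f(2,-2)=1 f(2,0)=2 f(2,2)=1
t=3: f(3,-1)=3 f(3,1)=3 f(3,3)=1
t=4: f(4,-2)=3 f(4,0)=6 f(4,2)=4 f(4,4)=1
t=5: f(5,-1)=9 f(5,1)=10 f(5,3)=5 f(5,5)=1
t=6: f(6,-2)=9 f(6,0)=19 f(6,2)=15 f(6,4)=6 f(6,6)=1
t=7: f(7,-1)=28 f(7,1)=34 f(7,3)=21 f(7,5)=7 f(7,7)=1
t=8: f(8,-2)=28 f(8,0)=62 f(8,2)=55 f(8,4)=28 f(8,6)=8 f(8,8)=1
t=9: f(9,-1)=90 f(9,1)=117 f(9,3)=83 f(9,5)=36 f(9,7)=9 f(9,9)=1
t=10: f(10,-2)=90 f(10,0)=207 f(10,2)=200 f(10,4)=119 f(10,6)=45 f(10,8)=10 f(10,10)=1
t=11: f(11,-1)=297 f(11,1)=407 f(11,3)=319 f(11,5)=164 f(11,7)=55 f(11,9)=11 f(11,11)=1
t=12: f(12,-2)=297 f(12,0)=704 f(12,2)=726 f(12,4)=483 f(12,6)=219 f(12,8)=66 f(12,10)=12 f(12,12)=1
t=13: f(13,-1)=1001 f(13,1)=1430 f(13,3)=1209 f(13,5)=702 f(13,7)=285 f(13,9)=78 f(13,11)=13 f(13,13)=1
t=14: f(14,-2)=1001 f(14,0)=2431 f(14,2)=2639 f(14,4)=1911 f(14,6)=987 f(14,8)=363 f(14,10)=91 f(14,12)=14 f(14,14)=1
t=15: f(15,-1)=3432 f(15,1)=5070 f(15,3)=4550 f(15,5)=2898 f(15,7)=1350 f(15,9)=454 f(15,11)=105 f(15,13)=15 f(15,15)=1
t=16: f(16,-2)=3432 f(16,0)=8502 f(16,2)=9620 f(16,4)=7448 f(16,6)=4248 f(16,8)=1804 f(16,10)=559 f(16,12)=120 f(16,14)=16 f(16,16)=1
t=17: f(17,-1)=11934 f(17,1)=18122 f(17,3)=17068 f(17,5)=11696 f(17,7)=6052 f(17,9)=2363 f(17,11)=679 f(17,13)=136 f(17,15)=17 f(17,17)=1
t=18: f(18,-2)=11934 f(18,0)=30056 f(18,2)=35190 f(18,4)=28764 f(18,6)=17748 f(18,8)=8415 f(18,10)=3042 f(18,12)=815 f(18,14)=153 f(18,16)=18 f(18,18)=1
Σ_s f(18,s) = 136136
P = 136136/262144 = 17017/32768

Answer: 17017/32768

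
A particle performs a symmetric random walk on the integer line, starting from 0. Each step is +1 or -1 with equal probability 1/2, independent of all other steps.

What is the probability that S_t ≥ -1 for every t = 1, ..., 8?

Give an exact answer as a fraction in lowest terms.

Answer: 63/128

Derivation:
Let f(t,s) = #length-t paths at position s with S_1..S_t all ≥ -1.
f(t,s) = f(t-1,s-1) + f(t-1,s+1) for s ≥ -1; f(t,s) = 0 for s < -1.
t=0: f(0,0)=1
t=1: f(1,-1)=1 f(1,1)=1
t=2: f(2,0)=2 f(2,2)=1
t=3: f(3,-1)=2 f(3,1)=3 f(3,3)=1
t=4: f(4,0)=5 f(4,2)=4 f(4,4)=1
t=5: f(5,-1)=5 f(5,1)=9 f(5,3)=5 f(5,5)=1
t=6: f(6,0)=14 f(6,2)=14 f(6,4)=6 f(6,6)=1
t=7: f(7,-1)=14 f(7,1)=28 f(7,3)=20 f(7,5)=7 f(7,7)=1
t=8: f(8,0)=42 f(8,2)=48 f(8,4)=27 f(8,6)=8 f(8,8)=1
Σ_s f(8,s) = 126
P = 126/256 = 63/128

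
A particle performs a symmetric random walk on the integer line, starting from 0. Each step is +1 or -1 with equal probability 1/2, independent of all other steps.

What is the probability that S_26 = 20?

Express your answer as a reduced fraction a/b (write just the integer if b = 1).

To reach position 20 after 26 steps: need 23 steps of +1 and 3 of -1.
Favorable paths: C(26,23) = 2600
Total paths: 2^26 = 67108864
P = 2600/67108864 = 325/8388608

Answer: 325/8388608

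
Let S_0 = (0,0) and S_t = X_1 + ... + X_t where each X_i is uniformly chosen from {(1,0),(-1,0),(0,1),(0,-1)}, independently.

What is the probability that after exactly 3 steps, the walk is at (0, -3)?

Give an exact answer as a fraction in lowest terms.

Let h be the number of horizontal steps (so 3-h are vertical). To end at (0,-3) need (h+0)/2 right-steps and ((3-h)-3)/2 up-steps.
Sum over h with 0 ≤ h ≤ 0, h ≡ 0 (mod 2), 3-h ≡ 1 (mod 2):
h=0: C(3,0)·C(0,0)·C(3,0) = 1·1·1 = 1
Total favorable: 1
Total paths: 4^3 = 64
P = 1/64 = 1/64

Answer: 1/64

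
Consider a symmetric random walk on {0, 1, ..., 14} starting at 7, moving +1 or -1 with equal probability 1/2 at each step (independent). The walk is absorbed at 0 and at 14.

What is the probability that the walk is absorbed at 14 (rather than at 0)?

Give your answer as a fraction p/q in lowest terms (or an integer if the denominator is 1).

Answer: 1/2

Derivation:
Symmetric walk (p = 1/2): the harmonic-function argument gives P(hit 14 before 0 | start at 7) = a/N.
P = 7/14 = 1/2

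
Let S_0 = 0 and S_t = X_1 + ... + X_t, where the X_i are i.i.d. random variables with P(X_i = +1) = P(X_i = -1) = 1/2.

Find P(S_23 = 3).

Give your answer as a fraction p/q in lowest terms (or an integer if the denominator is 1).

Answer: 572033/4194304

Derivation:
To reach position 3 after 23 steps: need 13 steps of +1 and 10 of -1.
Favorable paths: C(23,13) = 1144066
Total paths: 2^23 = 8388608
P = 1144066/8388608 = 572033/4194304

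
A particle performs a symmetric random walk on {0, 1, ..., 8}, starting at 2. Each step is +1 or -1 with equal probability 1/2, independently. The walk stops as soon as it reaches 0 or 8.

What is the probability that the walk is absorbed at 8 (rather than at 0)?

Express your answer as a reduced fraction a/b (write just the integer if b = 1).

Answer: 1/4

Derivation:
Symmetric walk (p = 1/2): the harmonic-function argument gives P(hit 8 before 0 | start at 2) = a/N.
P = 2/8 = 1/4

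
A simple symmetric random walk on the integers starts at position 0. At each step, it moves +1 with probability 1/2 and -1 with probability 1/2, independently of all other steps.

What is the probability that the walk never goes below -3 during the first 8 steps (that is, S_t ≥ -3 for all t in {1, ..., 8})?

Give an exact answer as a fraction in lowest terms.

Let f(t,s) = #length-t paths at position s with S_1..S_t all ≥ -3.
f(t,s) = f(t-1,s-1) + f(t-1,s+1) for s ≥ -3; f(t,s) = 0 for s < -3.
t=0: f(0,0)=1
t=1: f(1,-1)=1 f(1,1)=1
t=2: f(2,-2)=1 f(2,0)=2 f(2,2)=1
t=3: f(3,-3)=1 f(3,-1)=3 f(3,1)=3 f(3,3)=1
t=4: f(4,-2)=4 f(4,0)=6 f(4,2)=4 f(4,4)=1
t=5: f(5,-3)=4 f(5,-1)=10 f(5,1)=10 f(5,3)=5 f(5,5)=1
t=6: f(6,-2)=14 f(6,0)=20 f(6,2)=15 f(6,4)=6 f(6,6)=1
t=7: f(7,-3)=14 f(7,-1)=34 f(7,1)=35 f(7,3)=21 f(7,5)=7 f(7,7)=1
t=8: f(8,-2)=48 f(8,0)=69 f(8,2)=56 f(8,4)=28 f(8,6)=8 f(8,8)=1
Σ_s f(8,s) = 210
P = 210/256 = 105/128

Answer: 105/128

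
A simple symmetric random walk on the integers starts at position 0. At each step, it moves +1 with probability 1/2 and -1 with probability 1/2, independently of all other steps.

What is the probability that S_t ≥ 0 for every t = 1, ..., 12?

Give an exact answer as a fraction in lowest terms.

Let f(t,s) = #length-t paths at position s with S_1..S_t all ≥ 0.
f(t,s) = f(t-1,s-1) + f(t-1,s+1) for s ≥ 0; f(t,s) = 0 for s < 0.
t=0: f(0,0)=1
t=1: f(1,1)=1
t=2: f(2,0)=1 f(2,2)=1
t=3: f(3,1)=2 f(3,3)=1
t=4: f(4,0)=2 f(4,2)=3 f(4,4)=1
t=5: f(5,1)=5 f(5,3)=4 f(5,5)=1
t=6: f(6,0)=5 f(6,2)=9 f(6,4)=5 f(6,6)=1
t=7: f(7,1)=14 f(7,3)=14 f(7,5)=6 f(7,7)=1
t=8: f(8,0)=14 f(8,2)=28 f(8,4)=20 f(8,6)=7 f(8,8)=1
t=9: f(9,1)=42 f(9,3)=48 f(9,5)=27 f(9,7)=8 f(9,9)=1
t=10: f(10,0)=42 f(10,2)=90 f(10,4)=75 f(10,6)=35 f(10,8)=9 f(10,10)=1
t=11: f(11,1)=132 f(11,3)=165 f(11,5)=110 f(11,7)=44 f(11,9)=10 f(11,11)=1
t=12: f(12,0)=132 f(12,2)=297 f(12,4)=275 f(12,6)=154 f(12,8)=54 f(12,10)=11 f(12,12)=1
Σ_s f(12,s) = 924
P = 924/4096 = 231/1024

Answer: 231/1024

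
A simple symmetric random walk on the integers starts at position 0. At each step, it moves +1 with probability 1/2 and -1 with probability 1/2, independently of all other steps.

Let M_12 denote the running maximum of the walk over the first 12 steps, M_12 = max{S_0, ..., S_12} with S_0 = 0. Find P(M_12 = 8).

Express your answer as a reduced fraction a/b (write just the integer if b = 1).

Let M_12 = max(S_0,...,S_12). Use the reflection principle: for j ≥ 1, #{paths with M_12 ≥ j} = #{S_12 ≥ j} + #{S_12 ≥ j+1}.
By reflection, #{M_12 ≥ 8} = #{S_12 ≥ 8} + #{S_12 ≥ 9} = 79 + 13 = 92.
#{M_12 ≥ 9} = #{S_12 ≥ 9} + #{S_12 ≥ 10} = 13 + 13 = 26.
#{M_12 = 8} = 92 - 26 = 66.
P(M_12 = 8) = 66/4096 = 33/2048

Answer: 33/2048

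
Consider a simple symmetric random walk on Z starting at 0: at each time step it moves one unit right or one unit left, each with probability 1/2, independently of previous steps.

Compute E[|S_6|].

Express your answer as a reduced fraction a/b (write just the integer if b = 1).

Answer: 15/8

Derivation:
S_6 takes values m ≡ 0 (mod 2) with |m| ≤ 6; P(S_6=m) = C(6,(6+m)/2)/2^6.
Total paths: 2^6 = 64
Distribution: P(S=-6)=1/64, P(S=-4)=6/64, P(S=-2)=15/64, P(S=0)=20/64, P(S=2)=15/64, P(S=4)=6/64, P(S=6)=1/64
E[|S_6|] = Σ_m |m|·P(S_6=m) = 120/64 = 15/8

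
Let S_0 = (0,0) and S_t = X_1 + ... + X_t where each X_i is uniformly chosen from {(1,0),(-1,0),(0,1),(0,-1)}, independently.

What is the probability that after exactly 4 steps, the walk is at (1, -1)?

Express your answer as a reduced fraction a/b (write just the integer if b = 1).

Answer: 3/32

Derivation:
Let h be the number of horizontal steps (so 4-h are vertical). To end at (1,-1) need (h+1)/2 right-steps and ((4-h)-1)/2 up-steps.
Sum over h with 1 ≤ h ≤ 3, h ≡ 1 (mod 2), 4-h ≡ 1 (mod 2):
h=1: C(4,1)·C(1,1)·C(3,1) = 4·1·3 = 12
h=3: C(4,3)·C(3,2)·C(1,0) = 4·3·1 = 12
Total favorable: 24
Total paths: 4^4 = 256
P = 24/256 = 3/32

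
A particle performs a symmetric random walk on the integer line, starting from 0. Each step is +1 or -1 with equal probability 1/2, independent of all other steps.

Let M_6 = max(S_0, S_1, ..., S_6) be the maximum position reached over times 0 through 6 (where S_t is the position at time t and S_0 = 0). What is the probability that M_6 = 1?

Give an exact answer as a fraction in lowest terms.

Let M_6 = max(S_0,...,S_6). Use the reflection principle: for j ≥ 1, #{paths with M_6 ≥ j} = #{S_6 ≥ j} + #{S_6 ≥ j+1}.
By reflection, #{M_6 ≥ 1} = #{S_6 ≥ 1} + #{S_6 ≥ 2} = 22 + 22 = 44.
#{M_6 ≥ 2} = #{S_6 ≥ 2} + #{S_6 ≥ 3} = 22 + 7 = 29.
#{M_6 = 1} = 44 - 29 = 15.
P(M_6 = 1) = 15/64 = 15/64

Answer: 15/64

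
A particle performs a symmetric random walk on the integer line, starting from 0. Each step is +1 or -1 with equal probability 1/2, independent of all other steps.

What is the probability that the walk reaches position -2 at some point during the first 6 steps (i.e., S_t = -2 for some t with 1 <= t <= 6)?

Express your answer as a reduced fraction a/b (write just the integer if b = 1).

Count via complement. Let g(t,s) = #length-t paths at position s with S_1..S_t all ≠ -2.
g(t,s) = g(t-1,s-1) + g(t-1,s+1) for s ≠ -2; g(t,-2) = 0.
t=0: g(0,0)=1
t=1: g(1,-1)=1 g(1,1)=1
t=2: g(2,0)=2 g(2,2)=1
t=3: g(3,-1)=2 g(3,1)=3 g(3,3)=1
t=4: g(4,0)=5 g(4,2)=4 g(4,4)=1
t=5: g(5,-1)=5 g(5,1)=9 g(5,3)=5 g(5,5)=1
t=6: g(6,0)=14 g(6,2)=14 g(6,4)=6 g(6,6)=1
Paths never hitting -2: Σ_s g(6,s) = 35
Paths hitting -2: 2^6 - 35 = 29
P = 29/64 = 29/64

Answer: 29/64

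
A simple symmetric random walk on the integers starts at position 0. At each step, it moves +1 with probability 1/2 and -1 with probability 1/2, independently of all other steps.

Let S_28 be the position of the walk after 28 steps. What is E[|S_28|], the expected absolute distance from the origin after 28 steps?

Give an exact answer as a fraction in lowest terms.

S_28 takes values m ≡ 0 (mod 2) with |m| ≤ 28; P(S_28=m) = C(28,(28+m)/2)/2^28.
Total paths: 2^28 = 268435456
Distribution: P(S=-28)=1/268435456, P(S=-26)=28/268435456, P(S=-24)=378/268435456, P(S=-22)=3276/268435456, P(S=-20)=20475/268435456, P(S=-18)=98280/268435456, P(S=-16)=376740/268435456, P(S=-14)=1184040/268435456, P(S=-12)=3108105/268435456, P(S=-10)=6906900/268435456, P(S=-8)=13123110/268435456, P(S=-6)=21474180/268435456, P(S=-4)=30421755/268435456, P(S=-2)=37442160/268435456, P(S=0)=40116600/268435456, P(S=2)=37442160/268435456, P(S=4)=30421755/268435456, P(S=6)=21474180/268435456, P(S=8)=13123110/268435456, P(S=10)=6906900/268435456, P(S=12)=3108105/268435456, P(S=14)=1184040/268435456, P(S=16)=376740/268435456, P(S=18)=98280/268435456, P(S=20)=20475/268435456, P(S=22)=3276/268435456, P(S=24)=378/268435456, P(S=26)=28/268435456, P(S=28)=1/268435456
E[|S_28|] = Σ_m |m|·P(S_28=m) = 1123264800/268435456 = 35102025/8388608

Answer: 35102025/8388608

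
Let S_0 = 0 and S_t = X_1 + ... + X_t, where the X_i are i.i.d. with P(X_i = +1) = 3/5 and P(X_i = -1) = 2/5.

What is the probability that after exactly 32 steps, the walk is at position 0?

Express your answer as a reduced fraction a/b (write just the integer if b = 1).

Answer: 339142768681303277568/4656612873077392578125

Derivation:
To be at 0 after 32 steps: need exactly 16 steps of +1 and 16 of -1.
Number of such sequences: C(32,16) = 601080390
Each has probability (3/5)^16 · (2/5)^16 = 2821109907456/23283064365386962890625
P = 601080390 · 2821109907456/23283064365386962890625 = 339142768681303277568/4656612873077392578125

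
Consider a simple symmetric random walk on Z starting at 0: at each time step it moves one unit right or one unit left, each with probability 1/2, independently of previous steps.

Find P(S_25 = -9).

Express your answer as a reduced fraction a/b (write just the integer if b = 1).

To reach position -9 after 25 steps: need 8 steps of +1 and 17 of -1.
Favorable paths: C(25,8) = 1081575
Total paths: 2^25 = 33554432
P = 1081575/33554432 = 1081575/33554432

Answer: 1081575/33554432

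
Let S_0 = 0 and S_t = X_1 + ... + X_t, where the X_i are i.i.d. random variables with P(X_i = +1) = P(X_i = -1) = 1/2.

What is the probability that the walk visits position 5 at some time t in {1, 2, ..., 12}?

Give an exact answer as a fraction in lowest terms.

Answer: 299/2048

Derivation:
Count via complement. Let g(t,s) = #length-t paths at position s with S_1..S_t all ≠ 5.
g(t,s) = g(t-1,s-1) + g(t-1,s+1) for s ≠ 5; g(t,5) = 0.
t=0: g(0,0)=1
t=1: g(1,-1)=1 g(1,1)=1
t=2: g(2,-2)=1 g(2,0)=2 g(2,2)=1
t=3: g(3,-3)=1 g(3,-1)=3 g(3,1)=3 g(3,3)=1
t=4: g(4,-4)=1 g(4,-2)=4 g(4,0)=6 g(4,2)=4 g(4,4)=1
t=5: g(5,-5)=1 g(5,-3)=5 g(5,-1)=10 g(5,1)=10 g(5,3)=5
t=6: g(6,-6)=1 g(6,-4)=6 g(6,-2)=15 g(6,0)=20 g(6,2)=15 g(6,4)=5
t=7: g(7,-7)=1 g(7,-5)=7 g(7,-3)=21 g(7,-1)=35 g(7,1)=35 g(7,3)=20
t=8: g(8,-8)=1 g(8,-6)=8 g(8,-4)=28 g(8,-2)=56 g(8,0)=70 g(8,2)=55 g(8,4)=20
t=9: g(9,-9)=1 g(9,-7)=9 g(9,-5)=36 g(9,-3)=84 g(9,-1)=126 g(9,1)=125 g(9,3)=75
t=10: g(10,-10)=1 g(10,-8)=10 g(10,-6)=45 g(10,-4)=120 g(10,-2)=210 g(10,0)=251 g(10,2)=200 g(10,4)=75
t=11: g(11,-11)=1 g(11,-9)=11 g(11,-7)=55 g(11,-5)=165 g(11,-3)=330 g(11,-1)=461 g(11,1)=451 g(11,3)=275
t=12: g(12,-12)=1 g(12,-10)=12 g(12,-8)=66 g(12,-6)=220 g(12,-4)=495 g(12,-2)=791 g(12,0)=912 g(12,2)=726 g(12,4)=275
Paths never hitting 5: Σ_s g(12,s) = 3498
Paths hitting 5: 2^12 - 3498 = 598
P = 598/4096 = 299/2048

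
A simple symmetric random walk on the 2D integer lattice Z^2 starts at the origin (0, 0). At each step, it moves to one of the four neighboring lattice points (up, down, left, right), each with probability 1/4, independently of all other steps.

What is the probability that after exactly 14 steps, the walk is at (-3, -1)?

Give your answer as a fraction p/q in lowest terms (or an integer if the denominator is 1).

Let h be the number of horizontal steps (so 14-h are vertical). To end at (-3,-1) need (h-3)/2 right-steps and ((14-h)-1)/2 up-steps.
Sum over h with 3 ≤ h ≤ 13, h ≡ 1 (mod 2), 14-h ≡ 1 (mod 2):
h=3: C(14,3)·C(3,0)·C(11,5) = 364·1·462 = 168168
h=5: C(14,5)·C(5,1)·C(9,4) = 2002·5·126 = 1261260
h=7: C(14,7)·C(7,2)·C(7,3) = 3432·21·35 = 2522520
h=9: C(14,9)·C(9,3)·C(5,2) = 2002·84·10 = 1681680
h=11: C(14,11)·C(11,4)·C(3,1) = 364·330·3 = 360360
h=13: C(14,13)·C(13,5)·C(1,0) = 14·1287·1 = 18018
Total favorable: 6012006
Total paths: 4^14 = 268435456
P = 6012006/268435456 = 3006003/134217728

Answer: 3006003/134217728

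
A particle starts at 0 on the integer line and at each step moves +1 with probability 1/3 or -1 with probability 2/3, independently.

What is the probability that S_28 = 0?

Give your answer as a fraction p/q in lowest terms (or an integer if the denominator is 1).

To be at 0 after 28 steps: need exactly 14 steps of +1 and 14 of -1.
Number of such sequences: C(28,14) = 40116600
Each has probability (1/3)^14 · (2/3)^14 = 16384/22876792454961
P = 40116600 · 16384/22876792454961 = 24343347200/847288609443

Answer: 24343347200/847288609443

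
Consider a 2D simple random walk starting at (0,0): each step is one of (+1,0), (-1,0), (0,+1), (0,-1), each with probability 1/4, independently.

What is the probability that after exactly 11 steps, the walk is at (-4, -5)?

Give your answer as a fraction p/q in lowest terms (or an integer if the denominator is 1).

Let h be the number of horizontal steps (so 11-h are vertical). To end at (-4,-5) need (h-4)/2 right-steps and ((11-h)-5)/2 up-steps.
Sum over h with 4 ≤ h ≤ 6, h ≡ 0 (mod 2), 11-h ≡ 1 (mod 2):
h=4: C(11,4)·C(4,0)·C(7,1) = 330·1·7 = 2310
h=6: C(11,6)·C(6,1)·C(5,0) = 462·6·1 = 2772
Total favorable: 5082
Total paths: 4^11 = 4194304
P = 5082/4194304 = 2541/2097152

Answer: 2541/2097152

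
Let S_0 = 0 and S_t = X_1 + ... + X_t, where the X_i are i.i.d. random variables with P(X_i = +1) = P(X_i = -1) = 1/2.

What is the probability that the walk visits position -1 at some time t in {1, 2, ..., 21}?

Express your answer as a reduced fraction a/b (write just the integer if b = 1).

Count via complement. Let g(t,s) = #length-t paths at position s with S_1..S_t all ≠ -1.
g(t,s) = g(t-1,s-1) + g(t-1,s+1) for s ≠ -1; g(t,-1) = 0.
t=0: g(0,0)=1
t=1: g(1,1)=1
t=2: g(2,0)=1 g(2,2)=1
t=3: g(3,1)=2 g(3,3)=1
t=4: g(4,0)=2 g(4,2)=3 g(4,4)=1
t=5: g(5,1)=5 g(5,3)=4 g(5,5)=1
t=6: g(6,0)=5 g(6,2)=9 g(6,4)=5 g(6,6)=1
t=7: g(7,1)=14 g(7,3)=14 g(7,5)=6 g(7,7)=1
t=8: g(8,0)=14 g(8,2)=28 g(8,4)=20 g(8,6)=7 g(8,8)=1
t=9: g(9,1)=42 g(9,3)=48 g(9,5)=27 g(9,7)=8 g(9,9)=1
t=10: g(10,0)=42 g(10,2)=90 g(10,4)=75 g(10,6)=35 g(10,8)=9 g(10,10)=1
t=11: g(11,1)=132 g(11,3)=165 g(11,5)=110 g(11,7)=44 g(11,9)=10 g(11,11)=1
t=12: g(12,0)=132 g(12,2)=297 g(12,4)=275 g(12,6)=154 g(12,8)=54 g(12,10)=11 g(12,12)=1
t=13: g(13,1)=429 g(13,3)=572 g(13,5)=429 g(13,7)=208 g(13,9)=65 g(13,11)=12 g(13,13)=1
t=14: g(14,0)=429 g(14,2)=1001 g(14,4)=1001 g(14,6)=637 g(14,8)=273 g(14,10)=77 g(14,12)=13 g(14,14)=1
t=15: g(15,1)=1430 g(15,3)=2002 g(15,5)=1638 g(15,7)=910 g(15,9)=350 g(15,11)=90 g(15,13)=14 g(15,15)=1
t=16: g(16,0)=1430 g(16,2)=3432 g(16,4)=3640 g(16,6)=2548 g(16,8)=1260 g(16,10)=440 g(16,12)=104 g(16,14)=15 g(16,16)=1
t=17: g(17,1)=4862 g(17,3)=7072 g(17,5)=6188 g(17,7)=3808 g(17,9)=1700 g(17,11)=544 g(17,13)=119 g(17,15)=16 g(17,17)=1
t=18: g(18,0)=4862 g(18,2)=11934 g(18,4)=13260 g(18,6)=9996 g(18,8)=5508 g(18,10)=2244 g(18,12)=663 g(18,14)=135 g(18,16)=17 g(18,18)=1
t=19: g(19,1)=16796 g(19,3)=25194 g(19,5)=23256 g(19,7)=15504 g(19,9)=7752 g(19,11)=2907 g(19,13)=798 g(19,15)=152 g(19,17)=18 g(19,19)=1
t=20: g(20,0)=16796 g(20,2)=41990 g(20,4)=48450 g(20,6)=38760 g(20,8)=23256 g(20,10)=10659 g(20,12)=3705 g(20,14)=950 g(20,16)=170 g(20,18)=19 g(20,20)=1
t=21: g(21,1)=58786 g(21,3)=90440 g(21,5)=87210 g(21,7)=62016 g(21,9)=33915 g(21,11)=14364 g(21,13)=4655 g(21,15)=1120 g(21,17)=189 g(21,19)=20 g(21,21)=1
Paths never hitting -1: Σ_s g(21,s) = 352716
Paths hitting -1: 2^21 - 352716 = 1744436
P = 1744436/2097152 = 436109/524288

Answer: 436109/524288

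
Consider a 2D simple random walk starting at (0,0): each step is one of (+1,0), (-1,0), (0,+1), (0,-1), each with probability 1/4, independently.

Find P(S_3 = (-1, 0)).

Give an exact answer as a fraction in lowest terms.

Answer: 9/64

Derivation:
Let h be the number of horizontal steps (so 3-h are vertical). To end at (-1,0) need (h-1)/2 right-steps and ((3-h)+0)/2 up-steps.
Sum over h with 1 ≤ h ≤ 3, h ≡ 1 (mod 2), 3-h ≡ 0 (mod 2):
h=1: C(3,1)·C(1,0)·C(2,1) = 3·1·2 = 6
h=3: C(3,3)·C(3,1)·C(0,0) = 1·3·1 = 3
Total favorable: 9
Total paths: 4^3 = 64
P = 9/64 = 9/64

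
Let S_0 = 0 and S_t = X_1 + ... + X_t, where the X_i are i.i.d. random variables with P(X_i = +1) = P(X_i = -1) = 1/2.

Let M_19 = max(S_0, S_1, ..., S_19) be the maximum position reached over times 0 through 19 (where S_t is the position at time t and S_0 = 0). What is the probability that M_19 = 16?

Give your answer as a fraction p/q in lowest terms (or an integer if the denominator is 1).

Answer: 19/524288

Derivation:
Let M_19 = max(S_0,...,S_19). Use the reflection principle: for j ≥ 1, #{paths with M_19 ≥ j} = #{S_19 ≥ j} + #{S_19 ≥ j+1}.
By reflection, #{M_19 ≥ 16} = #{S_19 ≥ 16} + #{S_19 ≥ 17} = 20 + 20 = 40.
#{M_19 ≥ 17} = #{S_19 ≥ 17} + #{S_19 ≥ 18} = 20 + 1 = 21.
#{M_19 = 16} = 40 - 21 = 19.
P(M_19 = 16) = 19/524288 = 19/524288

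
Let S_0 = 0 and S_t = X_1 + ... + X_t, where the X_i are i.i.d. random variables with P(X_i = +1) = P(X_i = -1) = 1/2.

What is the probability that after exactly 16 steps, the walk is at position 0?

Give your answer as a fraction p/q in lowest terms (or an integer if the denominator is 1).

Answer: 6435/32768

Derivation:
To return to 0 after 16 steps: need exactly 8 steps of +1 and 8 of -1.
Favorable paths: C(16,8) = 12870
Total paths: 2^16 = 65536
P = 12870/65536 = 6435/32768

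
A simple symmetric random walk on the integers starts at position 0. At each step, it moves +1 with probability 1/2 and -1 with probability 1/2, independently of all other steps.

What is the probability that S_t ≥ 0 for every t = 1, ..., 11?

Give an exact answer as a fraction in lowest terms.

Let f(t,s) = #length-t paths at position s with S_1..S_t all ≥ 0.
f(t,s) = f(t-1,s-1) + f(t-1,s+1) for s ≥ 0; f(t,s) = 0 for s < 0.
t=0: f(0,0)=1
t=1: f(1,1)=1
t=2: f(2,0)=1 f(2,2)=1
t=3: f(3,1)=2 f(3,3)=1
t=4: f(4,0)=2 f(4,2)=3 f(4,4)=1
t=5: f(5,1)=5 f(5,3)=4 f(5,5)=1
t=6: f(6,0)=5 f(6,2)=9 f(6,4)=5 f(6,6)=1
t=7: f(7,1)=14 f(7,3)=14 f(7,5)=6 f(7,7)=1
t=8: f(8,0)=14 f(8,2)=28 f(8,4)=20 f(8,6)=7 f(8,8)=1
t=9: f(9,1)=42 f(9,3)=48 f(9,5)=27 f(9,7)=8 f(9,9)=1
t=10: f(10,0)=42 f(10,2)=90 f(10,4)=75 f(10,6)=35 f(10,8)=9 f(10,10)=1
t=11: f(11,1)=132 f(11,3)=165 f(11,5)=110 f(11,7)=44 f(11,9)=10 f(11,11)=1
Σ_s f(11,s) = 462
P = 462/2048 = 231/1024

Answer: 231/1024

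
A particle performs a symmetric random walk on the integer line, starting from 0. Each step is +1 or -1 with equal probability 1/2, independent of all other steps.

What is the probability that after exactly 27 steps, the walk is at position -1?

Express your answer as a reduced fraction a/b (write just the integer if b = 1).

Answer: 5014575/33554432

Derivation:
To reach position -1 after 27 steps: need 13 steps of +1 and 14 of -1.
Favorable paths: C(27,13) = 20058300
Total paths: 2^27 = 134217728
P = 20058300/134217728 = 5014575/33554432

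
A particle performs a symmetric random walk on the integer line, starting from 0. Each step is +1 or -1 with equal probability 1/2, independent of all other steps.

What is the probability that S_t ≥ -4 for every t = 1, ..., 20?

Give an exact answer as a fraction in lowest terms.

Answer: 96577/131072

Derivation:
Let f(t,s) = #length-t paths at position s with S_1..S_t all ≥ -4.
f(t,s) = f(t-1,s-1) + f(t-1,s+1) for s ≥ -4; f(t,s) = 0 for s < -4.
t=0: f(0,0)=1
t=1: f(1,-1)=1 f(1,1)=1
t=2: f(2,-2)=1 f(2,0)=2 f(2,2)=1
t=3: f(3,-3)=1 f(3,-1)=3 f(3,1)=3 f(3,3)=1
t=4: f(4,-4)=1 f(4,-2)=4 f(4,0)=6 f(4,2)=4 f(4,4)=1
t=5: f(5,-3)=5 f(5,-1)=10 f(5,1)=10 f(5,3)=5 f(5,5)=1
t=6: f(6,-4)=5 f(6,-2)=15 f(6,0)=20 f(6,2)=15 f(6,4)=6 f(6,6)=1
t=7: f(7,-3)=20 f(7,-1)=35 f(7,1)=35 f(7,3)=21 f(7,5)=7 f(7,7)=1
t=8: f(8,-4)=20 f(8,-2)=55 f(8,0)=70 f(8,2)=56 f(8,4)=28 f(8,6)=8 f(8,8)=1
t=9: f(9,-3)=75 f(9,-1)=125 f(9,1)=126 f(9,3)=84 f(9,5)=36 f(9,7)=9 f(9,9)=1
t=10: f(10,-4)=75 f(10,-2)=200 f(10,0)=251 f(10,2)=210 f(10,4)=120 f(10,6)=45 f(10,8)=10 f(10,10)=1
t=11: f(11,-3)=275 f(11,-1)=451 f(11,1)=461 f(11,3)=330 f(11,5)=165 f(11,7)=55 f(11,9)=11 f(11,11)=1
t=12: f(12,-4)=275 f(12,-2)=726 f(12,0)=912 f(12,2)=791 f(12,4)=495 f(12,6)=220 f(12,8)=66 f(12,10)=12 f(12,12)=1
t=13: f(13,-3)=1001 f(13,-1)=1638 f(13,1)=1703 f(13,3)=1286 f(13,5)=715 f(13,7)=286 f(13,9)=78 f(13,11)=13 f(13,13)=1
t=14: f(14,-4)=1001 f(14,-2)=2639 f(14,0)=3341 f(14,2)=2989 f(14,4)=2001 f(14,6)=1001 f(14,8)=364 f(14,10)=91 f(14,12)=14 f(14,14)=1
t=15: f(15,-3)=3640 f(15,-1)=5980 f(15,1)=6330 f(15,3)=4990 f(15,5)=3002 f(15,7)=1365 f(15,9)=455 f(15,11)=105 f(15,13)=15 f(15,15)=1
t=16: f(16,-4)=3640 f(16,-2)=9620 f(16,0)=12310 f(16,2)=11320 f(16,4)=7992 f(16,6)=4367 f(16,8)=1820 f(16,10)=560 f(16,12)=120 f(16,14)=16 f(16,16)=1
t=17: f(17,-3)=13260 f(17,-1)=21930 f(17,1)=23630 f(17,3)=19312 f(17,5)=12359 f(17,7)=6187 f(17,9)=2380 f(17,11)=680 f(17,13)=136 f(17,15)=17 f(17,17)=1
t=18: f(18,-4)=13260 f(18,-2)=35190 f(18,0)=45560 f(18,2)=42942 f(18,4)=31671 f(18,6)=18546 f(18,8)=8567 f(18,10)=3060 f(18,12)=816 f(18,14)=153 f(18,16)=18 f(18,18)=1
t=19: f(19,-3)=48450 f(19,-1)=80750 f(19,1)=88502 f(19,3)=74613 f(19,5)=50217 f(19,7)=27113 f(19,9)=11627 f(19,11)=3876 f(19,13)=969 f(19,15)=171 f(19,17)=19 f(19,19)=1
t=20: f(20,-4)=48450 f(20,-2)=129200 f(20,0)=169252 f(20,2)=163115 f(20,4)=124830 f(20,6)=77330 f(20,8)=38740 f(20,10)=15503 f(20,12)=4845 f(20,14)=1140 f(20,16)=190 f(20,18)=20 f(20,20)=1
Σ_s f(20,s) = 772616
P = 772616/1048576 = 96577/131072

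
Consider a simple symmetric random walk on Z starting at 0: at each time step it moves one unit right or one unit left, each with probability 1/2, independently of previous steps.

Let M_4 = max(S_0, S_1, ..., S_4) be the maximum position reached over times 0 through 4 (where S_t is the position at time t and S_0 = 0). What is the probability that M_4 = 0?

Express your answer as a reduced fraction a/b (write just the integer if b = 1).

Answer: 3/8

Derivation:
Let M_4 = max(S_0,...,S_4). Use the reflection principle: for j ≥ 1, #{paths with M_4 ≥ j} = #{S_4 ≥ j} + #{S_4 ≥ j+1}.
P(M_4 ≥ 0) = 1 since S_0 = 0, so #{M_4 ≥ 0} = 16.
#{M_4 ≥ 1} = #{S_4 ≥ 1} + #{S_4 ≥ 2} = 5 + 5 = 10.
#{M_4 = 0} = 16 - 10 = 6.
P(M_4 = 0) = 6/16 = 3/8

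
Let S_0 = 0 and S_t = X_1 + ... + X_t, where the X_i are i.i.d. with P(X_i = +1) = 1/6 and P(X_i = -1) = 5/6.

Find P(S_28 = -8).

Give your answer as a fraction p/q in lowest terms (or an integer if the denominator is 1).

To reach position -8 after 28 steps: need 10 steps of +1 and 18 steps of -1.
Number of such sequences: C(28,10) = 13123110
Each has probability (1/6)^10 · (5/6)^18 = 3814697265625/6140942214464815497216
P = 13123110 · 3814697265625/6140942214464815497216 = 8343448638916015625/1023490369077469249536

Answer: 8343448638916015625/1023490369077469249536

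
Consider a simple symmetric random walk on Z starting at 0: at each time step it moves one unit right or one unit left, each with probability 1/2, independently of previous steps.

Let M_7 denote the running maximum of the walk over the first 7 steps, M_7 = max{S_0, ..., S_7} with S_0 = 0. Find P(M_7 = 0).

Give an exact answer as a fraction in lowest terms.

Answer: 35/128

Derivation:
Let M_7 = max(S_0,...,S_7). Use the reflection principle: for j ≥ 1, #{paths with M_7 ≥ j} = #{S_7 ≥ j} + #{S_7 ≥ j+1}.
P(M_7 ≥ 0) = 1 since S_0 = 0, so #{M_7 ≥ 0} = 128.
#{M_7 ≥ 1} = #{S_7 ≥ 1} + #{S_7 ≥ 2} = 64 + 29 = 93.
#{M_7 = 0} = 128 - 93 = 35.
P(M_7 = 0) = 35/128 = 35/128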